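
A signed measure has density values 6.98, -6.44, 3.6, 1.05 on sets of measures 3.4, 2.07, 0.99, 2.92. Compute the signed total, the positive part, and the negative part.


Step 1: Compute signed measure on each set:
  Set 1: 6.98 * 3.4 = 23.732
  Set 2: -6.44 * 2.07 = -13.3308
  Set 3: 3.6 * 0.99 = 3.564
  Set 4: 1.05 * 2.92 = 3.066
Step 2: Total signed measure = (23.732) + (-13.3308) + (3.564) + (3.066)
     = 17.0312
Step 3: Positive part mu+(X) = sum of positive contributions = 30.362
Step 4: Negative part mu-(X) = |sum of negative contributions| = 13.3308


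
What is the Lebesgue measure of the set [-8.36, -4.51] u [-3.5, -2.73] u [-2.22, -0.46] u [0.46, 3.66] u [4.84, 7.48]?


For pairwise disjoint intervals, m(union) = sum of lengths.
= (-4.51 - -8.36) + (-2.73 - -3.5) + (-0.46 - -2.22) + (3.66 - 0.46) + (7.48 - 4.84)
= 3.85 + 0.77 + 1.76 + 3.2 + 2.64
= 12.22


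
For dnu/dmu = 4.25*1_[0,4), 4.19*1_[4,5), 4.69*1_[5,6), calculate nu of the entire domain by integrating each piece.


Integrate each piece of the Radon-Nikodym derivative:
Step 1: integral_0^4 4.25 dx = 4.25*(4-0) = 4.25*4 = 17
Step 2: integral_4^5 4.19 dx = 4.19*(5-4) = 4.19*1 = 4.19
Step 3: integral_5^6 4.69 dx = 4.69*(6-5) = 4.69*1 = 4.69
Total: 17 + 4.19 + 4.69 = 25.88


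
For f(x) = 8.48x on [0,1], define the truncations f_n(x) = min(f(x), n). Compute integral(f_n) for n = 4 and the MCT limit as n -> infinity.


f(x) = 8.48x on [0,1]; f_n(x) = min(8.48x, n). At n = 4:
Step 1: f(x) reaches 4 at x = 4/8.48 = 0.471698
Step 2: integral(f_4) = integral(8.48x, 0, 0.471698) + integral(4, 0.471698, 1)
       = 8.48*0.471698^2/2 + 4*(1 - 0.471698)
       = 0.943396 + 2.113208
       = 3.056604
Step 3: As n -> infinity, f_n increases to f, so by MCT integral(f_n) -> integral(f) = 8.48/2 = 4.24.
Convergence: integral(f_4) = 3.056604 -> 4.24 as n -> infinity


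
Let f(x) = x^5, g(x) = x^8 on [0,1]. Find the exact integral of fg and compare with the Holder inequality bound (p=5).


Step 1: Exact integral of f*g = integral(x^13, 0, 1) = 1/14
     = 0.071429
Step 2: Holder bound with p=5, q=1.25:
  ||f||_p = (integral x^25 dx)^(1/5) = (1/26)^(1/5) = 0.521201
  ||g||_q = (integral x^10 dx)^(1/1.25) = (1/11)^(1/1.25) = 0.146854
Step 3: Holder bound = ||f||_p * ||g||_q = 0.521201 * 0.146854 = 0.07654
Verification: 0.071429 <= 0.07654 (Holder holds)


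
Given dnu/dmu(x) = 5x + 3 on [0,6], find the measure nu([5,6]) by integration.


nu(A) = integral_A (dnu/dmu) dmu = integral_5^6 (5x + 3) dx
Step 1: Antiderivative F(x) = (5/2)x^2 + 3x
Step 2: F(6) = (5/2)*6^2 + 3*6 = 90 + 18 = 108
Step 3: F(5) = (5/2)*5^2 + 3*5 = 62.5 + 15 = 77.5
Step 4: nu([5,6]) = F(6) - F(5) = 108 - 77.5 = 30.5


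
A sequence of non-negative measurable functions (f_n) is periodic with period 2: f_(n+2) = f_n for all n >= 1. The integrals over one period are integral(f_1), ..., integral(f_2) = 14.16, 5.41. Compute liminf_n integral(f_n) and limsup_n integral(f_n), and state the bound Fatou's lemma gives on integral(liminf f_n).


The sequence (integral(f_n)) is periodic with period 2, repeating the values 14.16, 5.41 indefinitely.
Step 1: For a periodic sequence, every tail (a_m, a_(m+1), ...) contains all 2 period values infinitely often.
Step 2: Hence inf of every tail = min of the period values = min(14.16, 5.41) = 5.41.
        liminf_n integral(f_n) = sup over m of (inf of tail from m) = 5.41.
Step 3: Similarly sup of every tail = max of the period values = 14.16.
        limsup_n integral(f_n) = 14.16.
Step 4: Fatou's lemma: integral(liminf_n f_n) <= liminf_n integral(f_n) = 5.41.
        So the integral of the pointwise liminf is at most 5.41.


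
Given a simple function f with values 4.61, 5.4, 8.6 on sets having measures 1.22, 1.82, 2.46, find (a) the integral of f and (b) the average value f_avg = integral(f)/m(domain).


Step 1: Integral = sum(value_i * measure_i)
= 4.61*1.22 + 5.4*1.82 + 8.6*2.46
= 5.6242 + 9.828 + 21.156
= 36.6082
Step 2: Total measure of domain = 1.22 + 1.82 + 2.46 = 5.5
Step 3: Average value = 36.6082 / 5.5 = 6.656036


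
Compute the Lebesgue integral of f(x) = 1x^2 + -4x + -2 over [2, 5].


The Lebesgue integral of a Riemann-integrable function agrees with the Riemann integral.
Antiderivative F(x) = (1/3)x^3 + (-4/2)x^2 + -2x
F(5) = (1/3)*5^3 + (-4/2)*5^2 + -2*5
     = (1/3)*125 + (-4/2)*25 + -2*5
     = 41.666667 + -50 + -10
     = -18.333333
F(2) = -9.333333
Integral = F(5) - F(2) = -18.333333 - -9.333333 = -9


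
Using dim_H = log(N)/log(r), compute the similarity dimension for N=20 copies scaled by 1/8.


For a self-similar set with N copies scaled by 1/r:
dim_H = log(N)/log(r) = log(20)/log(8)
= 2.995732/2.079442
= 1.440643


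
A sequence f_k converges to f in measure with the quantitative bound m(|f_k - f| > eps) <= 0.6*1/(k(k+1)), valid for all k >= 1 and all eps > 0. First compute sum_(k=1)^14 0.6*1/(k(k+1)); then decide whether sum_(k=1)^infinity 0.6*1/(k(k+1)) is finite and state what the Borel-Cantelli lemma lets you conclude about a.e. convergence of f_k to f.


Step 1: List the terms 0.6*1/(k(k+1)) for k = 1 to 14:
  k=1: 0.3
  k=2: 0.1
  k=3: 0.05
  k=4: 0.03
  k=5: 0.02
  k=6: 0.014286
  k=7: 0.010714
  k=8: 0.008333
  k=9: 0.006667
  k=10: 0.005455
  k=11: 0.004545
  k=12: 0.003846
  k=13: 0.003297
  k=14: 0.002857
Step 2: Partial sum = 0.3 + 0.1 + 0.05 + 0.03 + 0.02 + 0.014286 + 0.010714 + 0.008333 + 0.006667 + 0.005455 + 0.004545 + 0.003846 + 0.003297 + 0.002857
     = 0.56
Step 3: The full series sum_(k>=1) 0.6*1/(k(k+1)) converges (telescoping series sum 1/(k(k+1)) = 1; a constant multiple of a convergent series converges).
Step 4: Fix eps > 0. Since sum_k m(|f_k - f| > eps) < infinity, the Borel-Cantelli lemma gives
        m(limsup_k {|f_k - f| > eps}) = 0, i.e. for a.e. x, |f_k(x) - f(x)| <= eps for all large k.
        Applying this with eps = 1/j for j = 1, 2, ... and intersecting the countably many full-measure sets,
        for a.e. x we get limsup_k |f_k(x) - f(x)| <= 1/j for every j, hence f_k -> f almost everywhere.
Conclusion: series converges; Borel-Cantelli yields f_k -> f a.e.


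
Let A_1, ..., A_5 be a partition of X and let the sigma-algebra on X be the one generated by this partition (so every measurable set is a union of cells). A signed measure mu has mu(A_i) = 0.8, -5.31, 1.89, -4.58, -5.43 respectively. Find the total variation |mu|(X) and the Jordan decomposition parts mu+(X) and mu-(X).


Step 1: Every measurable set is a union of atoms (the cells / points), so a Hahn decomposition is
  obtained by grouping atoms by sign: P = union of atoms with mu > 0, N = union of the remaining atoms.
  Atoms in P (indices): 1, 3;  atoms in N (indices): 2, 4, 5
  Positive values: 0.8, 1.89
  Negative values: -5.31, -4.58, -5.43
Step 2: mu+(X) = mu(P) = sum of positive atom values = 2.69
Step 3: mu-(X) = -mu(N) = sum of |negative atom values| = 15.32
Step 4: |mu|(X) = mu+(X) + mu-(X) = 2.69 + 15.32 = 18.01


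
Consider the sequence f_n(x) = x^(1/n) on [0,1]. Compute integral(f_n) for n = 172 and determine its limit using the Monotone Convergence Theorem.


At n = 172: f_172(x) = x^(1/172).
Step 1: integral(x^(1/172), 0, 1) = [x^(1/172+1) / (1/172+1)] from 0 to 1
     = 1 / (1/172 + 1) = 1 / ((172+1)/172) = 172/(172+1)
     = 172/173 = 0.99422
Step 2: As n -> infinity, f_n(x) = x^(1/n) -> 1 for x in (0,1], and f_n is increasing in n.
By MCT, lim_n integral(f_n) = integral(lim_n f_n) = integral(1, 0, 1) = 1.
Step 3: Verify convergence: 172/173 = 0.99422 -> 1


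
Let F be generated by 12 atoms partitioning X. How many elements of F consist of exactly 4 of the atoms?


Each element of F is a union of some subset of the 12 atoms.
Elements that are unions of exactly 4 atoms correspond to 4-element subsets of the 12 atoms.
Count = C(12, 4) = 12! / (4! * 8!) = 495.


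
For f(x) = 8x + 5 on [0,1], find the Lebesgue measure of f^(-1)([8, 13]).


f^(-1)([8, 13]) = {x : 8 <= 8x + 5 <= 13}
Solving: (8 - 5)/8 <= x <= (13 - 5)/8
= [0.375, 1]
Intersecting with [0,1]: [0.375, 1]
Measure = 1 - 0.375 = 0.625


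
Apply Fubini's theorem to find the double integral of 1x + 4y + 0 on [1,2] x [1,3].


By Fubini, integrate in x first, then y.
Step 1: Fix y, integrate over x in [1,2]:
  integral(1x + 4y + 0, x=1..2)
  = 1*(2^2 - 1^2)/2 + (4y + 0)*(2 - 1)
  = 1.5 + (4y + 0)*1
  = 1.5 + 4y + 0
  = 1.5 + 4y
Step 2: Integrate over y in [1,3]:
  integral(1.5 + 4y, y=1..3)
  = 1.5*2 + 4*(3^2 - 1^2)/2
  = 3 + 16
  = 19


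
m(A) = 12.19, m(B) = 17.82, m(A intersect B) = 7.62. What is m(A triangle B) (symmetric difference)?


m(A Delta B) = m(A) + m(B) - 2*m(A n B)
= 12.19 + 17.82 - 2*7.62
= 12.19 + 17.82 - 15.24
= 14.77


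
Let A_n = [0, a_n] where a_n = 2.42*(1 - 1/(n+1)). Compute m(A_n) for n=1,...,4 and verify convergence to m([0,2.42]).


By continuity of measure from below: if A_n increases to A, then m(A_n) -> m(A).
Here A = [0, 2.42], so m(A) = 2.42
Step 1: a_1 = 2.42*(1 - 1/2) = 1.21, m(A_1) = 1.21
Step 2: a_2 = 2.42*(1 - 1/3) = 1.6133, m(A_2) = 1.6133
Step 3: a_3 = 2.42*(1 - 1/4) = 1.815, m(A_3) = 1.815
Step 4: a_4 = 2.42*(1 - 1/5) = 1.936, m(A_4) = 1.936
Limit: m(A_n) -> m([0,2.42]) = 2.42


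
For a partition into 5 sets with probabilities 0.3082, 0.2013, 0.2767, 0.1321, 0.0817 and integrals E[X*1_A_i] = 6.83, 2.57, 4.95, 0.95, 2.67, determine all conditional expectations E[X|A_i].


For each cell A_i: E[X|A_i] = E[X*1_A_i] / P(A_i)
Step 1: E[X|A_1] = 6.83 / 0.3082 = 22.160934
Step 2: E[X|A_2] = 2.57 / 0.2013 = 12.767014
Step 3: E[X|A_3] = 4.95 / 0.2767 = 17.889411
Step 4: E[X|A_4] = 0.95 / 0.1321 = 7.191522
Step 5: E[X|A_5] = 2.67 / 0.0817 = 32.680539
Verification: E[X] = sum E[X*1_A_i] = 6.83 + 2.57 + 4.95 + 0.95 + 2.67 = 17.97


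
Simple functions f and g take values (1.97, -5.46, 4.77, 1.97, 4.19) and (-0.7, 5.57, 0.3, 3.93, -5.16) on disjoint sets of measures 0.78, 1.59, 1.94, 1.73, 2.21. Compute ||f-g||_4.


Step 1: Compute differences f_i - g_i:
  1.97 - -0.7 = 2.67
  -5.46 - 5.57 = -11.03
  4.77 - 0.3 = 4.47
  1.97 - 3.93 = -1.96
  4.19 - -5.16 = 9.35
Step 2: Compute |diff|^4 * measure for each set:
  |2.67|^4 * 0.78 = 50.821215 * 0.78 = 39.640548
  |-11.03|^4 * 1.59 = 14801.374589 * 1.59 = 23534.185596
  |4.47|^4 * 1.94 = 399.236365 * 1.94 = 774.518548
  |-1.96|^4 * 1.73 = 14.757891 * 1.73 = 25.531151
  |9.35|^4 * 2.21 = 7642.693506 * 2.21 = 16890.352649
Step 3: Sum = 41264.228491
Step 4: ||f-g||_4 = (41264.228491)^(1/4) = 14.252578


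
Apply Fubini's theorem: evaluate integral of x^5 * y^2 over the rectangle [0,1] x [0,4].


By Fubini's theorem, the double integral factors as a product of single integrals:
Step 1: integral_0^1 x^5 dx = [x^6/6] from 0 to 1
     = 1^6/6 = 0.166667
Step 2: integral_0^4 y^2 dy = [y^3/3] from 0 to 4
     = 4^3/3 = 21.333333
Step 3: Double integral = 0.166667 * 21.333333 = 3.555556


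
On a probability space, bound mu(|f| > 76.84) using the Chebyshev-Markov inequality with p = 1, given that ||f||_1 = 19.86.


Chebyshev/Markov inequality: mu(|f| > eps) <= (||f||_p / eps)^p
Step 1: ||f||_1 / eps = 19.86 / 76.84 = 0.258459
Step 2: Raise to power p = 1:
  (0.258459)^1 = 0.258459
Step 3: Therefore mu(|f| > 76.84) <= 0.258459


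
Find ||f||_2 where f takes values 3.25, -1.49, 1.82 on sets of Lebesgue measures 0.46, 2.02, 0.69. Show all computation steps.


Step 1: Compute |f_i|^2 for each value:
  |3.25|^2 = 10.5625
  |-1.49|^2 = 2.2201
  |1.82|^2 = 3.3124
Step 2: Multiply by measures and sum:
  10.5625 * 0.46 = 4.85875
  2.2201 * 2.02 = 4.484602
  3.3124 * 0.69 = 2.285556
Sum = 4.85875 + 4.484602 + 2.285556 = 11.628908
Step 3: Take the p-th root:
||f||_2 = (11.628908)^(1/2) = 3.410118


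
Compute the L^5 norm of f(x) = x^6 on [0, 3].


Step 1: ||f||_5 = (integral_0^3 |x^6|^5 dx)^(1/5)
     = (integral_0^3 x^30 dx)^(1/5)
Step 2: integral_0^3 x^30 dx = [x^31/(31)] from 0 to 3 = 3^31/31
     = 617673396283947/31 = 1.992495e+13
Step 3: ||f||_5 = (1.992495e+13)^(1/5) = 456.96132


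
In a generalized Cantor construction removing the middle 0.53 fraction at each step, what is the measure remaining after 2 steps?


Step 1: At each step, fraction remaining = 1 - 0.53 = 0.47
Step 2: After 2 steps, measure = (0.47)^2
Step 3: Computing the power step by step:
  After step 1: 0.47
  After step 2: 0.2209
Result = 0.2209


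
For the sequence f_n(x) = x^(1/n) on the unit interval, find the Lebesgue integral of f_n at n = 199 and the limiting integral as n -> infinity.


At n = 199: f_199(x) = x^(1/199).
Step 1: integral(x^(1/199), 0, 1) = [x^(1/199+1) / (1/199+1)] from 0 to 1
     = 1 / (1/199 + 1) = 1 / ((199+1)/199) = 199/(199+1)
     = 199/200 = 0.995
Step 2: As n -> infinity, f_n(x) = x^(1/n) -> 1 for x in (0,1], and f_n is increasing in n.
By MCT, lim_n integral(f_n) = integral(lim_n f_n) = integral(1, 0, 1) = 1.
Step 3: Verify convergence: 199/200 = 0.995 -> 1


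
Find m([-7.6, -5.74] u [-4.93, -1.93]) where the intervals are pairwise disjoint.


For pairwise disjoint intervals, m(union) = sum of lengths.
= (-5.74 - -7.6) + (-1.93 - -4.93)
= 1.86 + 3
= 4.86


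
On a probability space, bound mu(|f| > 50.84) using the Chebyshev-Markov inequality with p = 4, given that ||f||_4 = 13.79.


Chebyshev/Markov inequality: mu(|f| > eps) <= (||f||_p / eps)^p
Step 1: ||f||_4 / eps = 13.79 / 50.84 = 0.271243
Step 2: Raise to power p = 4:
  (0.271243)^4 = 0.005413
Step 3: Therefore mu(|f| > 50.84) <= 0.005413


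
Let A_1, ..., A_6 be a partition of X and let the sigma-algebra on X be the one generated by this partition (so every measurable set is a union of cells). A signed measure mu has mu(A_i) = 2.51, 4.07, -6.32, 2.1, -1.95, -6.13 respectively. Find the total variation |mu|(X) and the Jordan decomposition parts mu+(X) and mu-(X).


Step 1: Every measurable set is a union of atoms (the cells / points), so a Hahn decomposition is
  obtained by grouping atoms by sign: P = union of atoms with mu > 0, N = union of the remaining atoms.
  Atoms in P (indices): 1, 2, 4;  atoms in N (indices): 3, 5, 6
  Positive values: 2.51, 4.07, 2.1
  Negative values: -6.32, -1.95, -6.13
Step 2: mu+(X) = mu(P) = sum of positive atom values = 8.68
Step 3: mu-(X) = -mu(N) = sum of |negative atom values| = 14.4
Step 4: |mu|(X) = mu+(X) + mu-(X) = 8.68 + 14.4 = 23.08


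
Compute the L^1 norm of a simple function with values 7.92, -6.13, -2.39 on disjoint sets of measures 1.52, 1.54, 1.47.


Step 1: Compute |f_i|^1 for each value:
  |7.92|^1 = 7.92
  |-6.13|^1 = 6.13
  |-2.39|^1 = 2.39
Step 2: Multiply by measures and sum:
  7.92 * 1.52 = 12.0384
  6.13 * 1.54 = 9.4402
  2.39 * 1.47 = 3.5133
Sum = 12.0384 + 9.4402 + 3.5133 = 24.9919
Step 3: Take the p-th root:
||f||_1 = (24.9919)^(1/1) = 24.9919


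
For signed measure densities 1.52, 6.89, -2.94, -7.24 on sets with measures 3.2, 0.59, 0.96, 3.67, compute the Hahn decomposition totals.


Step 1: Compute signed measure on each set:
  Set 1: 1.52 * 3.2 = 4.864
  Set 2: 6.89 * 0.59 = 4.0651
  Set 3: -2.94 * 0.96 = -2.8224
  Set 4: -7.24 * 3.67 = -26.5708
Step 2: Total signed measure = (4.864) + (4.0651) + (-2.8224) + (-26.5708)
     = -20.4641
Step 3: Positive part mu+(X) = sum of positive contributions = 8.9291
Step 4: Negative part mu-(X) = |sum of negative contributions| = 29.3932


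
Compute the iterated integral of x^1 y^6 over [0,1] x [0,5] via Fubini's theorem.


By Fubini's theorem, the double integral factors as a product of single integrals:
Step 1: integral_0^1 x^1 dx = [x^2/2] from 0 to 1
     = 1^2/2 = 0.5
Step 2: integral_0^5 y^6 dy = [y^7/7] from 0 to 5
     = 5^7/7 = 11160.714286
Step 3: Double integral = 0.5 * 11160.714286 = 5580.357143


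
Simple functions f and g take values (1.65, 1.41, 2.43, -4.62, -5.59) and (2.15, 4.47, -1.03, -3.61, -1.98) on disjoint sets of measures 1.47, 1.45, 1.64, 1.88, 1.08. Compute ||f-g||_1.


Step 1: Compute differences f_i - g_i:
  1.65 - 2.15 = -0.5
  1.41 - 4.47 = -3.06
  2.43 - -1.03 = 3.46
  -4.62 - -3.61 = -1.01
  -5.59 - -1.98 = -3.61
Step 2: Compute |diff|^1 * measure for each set:
  |-0.5|^1 * 1.47 = 0.5 * 1.47 = 0.735
  |-3.06|^1 * 1.45 = 3.06 * 1.45 = 4.437
  |3.46|^1 * 1.64 = 3.46 * 1.64 = 5.6744
  |-1.01|^1 * 1.88 = 1.01 * 1.88 = 1.8988
  |-3.61|^1 * 1.08 = 3.61 * 1.08 = 3.8988
Step 3: Sum = 16.644
Step 4: ||f-g||_1 = (16.644)^(1/1) = 16.644


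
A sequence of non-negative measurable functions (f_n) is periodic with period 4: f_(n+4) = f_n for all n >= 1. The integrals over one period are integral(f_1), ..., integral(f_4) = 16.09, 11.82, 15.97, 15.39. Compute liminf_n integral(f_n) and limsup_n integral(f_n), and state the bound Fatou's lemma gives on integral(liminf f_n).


The sequence (integral(f_n)) is periodic with period 4, repeating the values 16.09, 11.82, 15.97, 15.39 indefinitely.
Step 1: For a periodic sequence, every tail (a_m, a_(m+1), ...) contains all 4 period values infinitely often.
Step 2: Hence inf of every tail = min of the period values = min(16.09, 11.82, 15.97, 15.39) = 11.82.
        liminf_n integral(f_n) = sup over m of (inf of tail from m) = 11.82.
Step 3: Similarly sup of every tail = max of the period values = 16.09.
        limsup_n integral(f_n) = 16.09.
Step 4: Fatou's lemma: integral(liminf_n f_n) <= liminf_n integral(f_n) = 11.82.
        So the integral of the pointwise liminf is at most 11.82.


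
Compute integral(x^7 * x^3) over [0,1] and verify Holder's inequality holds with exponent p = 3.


Step 1: Exact integral of f*g = integral(x^10, 0, 1) = 1/11
     = 0.090909
Step 2: Holder bound with p=3, q=1.5:
  ||f||_p = (integral x^21 dx)^(1/3) = (1/22)^(1/3) = 0.356883
  ||g||_q = (integral x^4.5 dx)^(1/1.5) = (1/5.5)^(1/1.5) = 0.320941
Step 3: Holder bound = ||f||_p * ||g||_q = 0.356883 * 0.320941 = 0.114538
Verification: 0.090909 <= 0.114538 (Holder holds)


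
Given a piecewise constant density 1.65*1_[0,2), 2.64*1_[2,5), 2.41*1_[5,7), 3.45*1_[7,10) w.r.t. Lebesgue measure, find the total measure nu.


Integrate each piece of the Radon-Nikodym derivative:
Step 1: integral_0^2 1.65 dx = 1.65*(2-0) = 1.65*2 = 3.3
Step 2: integral_2^5 2.64 dx = 2.64*(5-2) = 2.64*3 = 7.92
Step 3: integral_5^7 2.41 dx = 2.41*(7-5) = 2.41*2 = 4.82
Step 4: integral_7^10 3.45 dx = 3.45*(10-7) = 3.45*3 = 10.35
Total: 3.3 + 7.92 + 4.82 + 10.35 = 26.39


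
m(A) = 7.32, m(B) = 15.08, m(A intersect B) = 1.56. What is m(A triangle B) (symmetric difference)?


m(A Delta B) = m(A) + m(B) - 2*m(A n B)
= 7.32 + 15.08 - 2*1.56
= 7.32 + 15.08 - 3.12
= 19.28


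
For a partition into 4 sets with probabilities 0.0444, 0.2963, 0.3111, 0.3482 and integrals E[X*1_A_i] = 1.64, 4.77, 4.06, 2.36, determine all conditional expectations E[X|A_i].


For each cell A_i: E[X|A_i] = E[X*1_A_i] / P(A_i)
Step 1: E[X|A_1] = 1.64 / 0.0444 = 36.936937
Step 2: E[X|A_2] = 4.77 / 0.2963 = 16.098549
Step 3: E[X|A_3] = 4.06 / 0.3111 = 13.050466
Step 4: E[X|A_4] = 2.36 / 0.3482 = 6.777714
Verification: E[X] = sum E[X*1_A_i] = 1.64 + 4.77 + 4.06 + 2.36 = 12.83


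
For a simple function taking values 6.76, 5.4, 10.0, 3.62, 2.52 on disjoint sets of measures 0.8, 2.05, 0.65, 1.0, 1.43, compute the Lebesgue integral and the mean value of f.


Step 1: Integral = sum(value_i * measure_i)
= 6.76*0.8 + 5.4*2.05 + 10.0*0.65 + 3.62*1.0 + 2.52*1.43
= 5.408 + 11.07 + 6.5 + 3.62 + 3.6036
= 30.2016
Step 2: Total measure of domain = 0.8 + 2.05 + 0.65 + 1.0 + 1.43 = 5.93
Step 3: Average value = 30.2016 / 5.93 = 5.093019


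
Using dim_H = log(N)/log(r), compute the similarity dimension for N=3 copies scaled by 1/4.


For a self-similar set with N copies scaled by 1/r:
dim_H = log(N)/log(r) = log(3)/log(4)
= 1.098612/1.386294
= 0.792481


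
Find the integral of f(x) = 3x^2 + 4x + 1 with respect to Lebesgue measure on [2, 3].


The Lebesgue integral of a Riemann-integrable function agrees with the Riemann integral.
Antiderivative F(x) = (3/3)x^3 + (4/2)x^2 + 1x
F(3) = (3/3)*3^3 + (4/2)*3^2 + 1*3
     = (3/3)*27 + (4/2)*9 + 1*3
     = 27 + 18 + 3
     = 48
F(2) = 18
Integral = F(3) - F(2) = 48 - 18 = 30


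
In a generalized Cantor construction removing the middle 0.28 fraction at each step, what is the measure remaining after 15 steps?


Step 1: At each step, fraction remaining = 1 - 0.28 = 0.72
Step 2: After 15 steps, measure = (0.72)^15
Result = 0.007244


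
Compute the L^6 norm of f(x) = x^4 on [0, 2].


Step 1: ||f||_6 = (integral_0^2 |x^4|^6 dx)^(1/6)
     = (integral_0^2 x^24 dx)^(1/6)
Step 2: integral_0^2 x^24 dx = [x^25/(25)] from 0 to 2 = 2^25/25
     = 33554432/25 = 1.342177e+06
Step 3: ||f||_6 = (1.342177e+06)^(1/6) = 10.502717


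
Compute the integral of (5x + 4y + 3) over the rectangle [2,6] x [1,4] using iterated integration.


By Fubini, integrate in x first, then y.
Step 1: Fix y, integrate over x in [2,6]:
  integral(5x + 4y + 3, x=2..6)
  = 5*(6^2 - 2^2)/2 + (4y + 3)*(6 - 2)
  = 80 + (4y + 3)*4
  = 80 + 16y + 12
  = 92 + 16y
Step 2: Integrate over y in [1,4]:
  integral(92 + 16y, y=1..4)
  = 92*3 + 16*(4^2 - 1^2)/2
  = 276 + 120
  = 396


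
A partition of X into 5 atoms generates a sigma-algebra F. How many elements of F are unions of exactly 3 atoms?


Each element of F is a union of some subset of the 5 atoms.
Elements that are unions of exactly 3 atoms correspond to 3-element subsets of the 5 atoms.
Count = C(5, 3) = 5! / (3! * 2!) = 10.


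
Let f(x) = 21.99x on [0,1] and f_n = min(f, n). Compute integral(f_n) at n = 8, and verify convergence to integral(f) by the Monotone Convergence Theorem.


f(x) = 21.99x on [0,1]; f_n(x) = min(21.99x, n). At n = 8:
Step 1: f(x) reaches 8 at x = 8/21.99 = 0.363802
Step 2: integral(f_8) = integral(21.99x, 0, 0.363802) + integral(8, 0.363802, 1)
       = 21.99*0.363802^2/2 + 8*(1 - 0.363802)
       = 1.455207 + 5.089586
       = 6.544793
Step 3: As n -> infinity, f_n increases to f, so by MCT integral(f_n) -> integral(f) = 21.99/2 = 10.995.
Convergence: integral(f_8) = 6.544793 -> 10.995 as n -> infinity


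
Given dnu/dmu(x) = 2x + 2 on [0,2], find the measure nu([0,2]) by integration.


nu(A) = integral_A (dnu/dmu) dmu = integral_0^2 (2x + 2) dx
Step 1: Antiderivative F(x) = (2/2)x^2 + 2x
Step 2: F(2) = (2/2)*2^2 + 2*2 = 4 + 4 = 8
Step 3: F(0) = (2/2)*0^2 + 2*0 = 0.0 + 0 = 0.0
Step 4: nu([0,2]) = F(2) - F(0) = 8 - 0.0 = 8


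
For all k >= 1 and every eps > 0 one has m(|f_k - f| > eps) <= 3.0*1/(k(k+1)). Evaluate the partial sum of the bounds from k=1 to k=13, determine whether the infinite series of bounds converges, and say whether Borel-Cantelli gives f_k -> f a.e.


Step 1: List the terms 3.0*1/(k(k+1)) for k = 1 to 13:
  k=1: 1.5
  k=2: 0.5
  k=3: 0.25
  k=4: 0.15
  k=5: 0.1
  k=6: 0.071429
  k=7: 0.053571
  k=8: 0.041667
  k=9: 0.033333
  k=10: 0.027273
  k=11: 0.022727
  k=12: 0.019231
  k=13: 0.016484
Step 2: Partial sum = 1.5 + 0.5 + 0.25 + 0.15 + 0.1 + 0.071429 + 0.053571 + 0.041667 + 0.033333 + 0.027273 + 0.022727 + 0.019231 + 0.016484
     = 2.785714
Step 3: The full series sum_(k>=1) 3.0*1/(k(k+1)) converges (telescoping series sum 1/(k(k+1)) = 1; a constant multiple of a convergent series converges).
Step 4: Fix eps > 0. Since sum_k m(|f_k - f| > eps) < infinity, the Borel-Cantelli lemma gives
        m(limsup_k {|f_k - f| > eps}) = 0, i.e. for a.e. x, |f_k(x) - f(x)| <= eps for all large k.
        Applying this with eps = 1/j for j = 1, 2, ... and intersecting the countably many full-measure sets,
        for a.e. x we get limsup_k |f_k(x) - f(x)| <= 1/j for every j, hence f_k -> f almost everywhere.
Conclusion: series converges; Borel-Cantelli yields f_k -> f a.e.


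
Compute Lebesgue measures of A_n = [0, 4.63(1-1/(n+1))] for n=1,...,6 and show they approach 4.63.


By continuity of measure from below: if A_n increases to A, then m(A_n) -> m(A).
Here A = [0, 4.63], so m(A) = 4.63
Step 1: a_1 = 4.63*(1 - 1/2) = 2.315, m(A_1) = 2.315
Step 2: a_2 = 4.63*(1 - 1/3) = 3.0867, m(A_2) = 3.0867
Step 3: a_3 = 4.63*(1 - 1/4) = 3.4725, m(A_3) = 3.4725
Step 4: a_4 = 4.63*(1 - 1/5) = 3.704, m(A_4) = 3.704
Step 5: a_5 = 4.63*(1 - 1/6) = 3.8583, m(A_5) = 3.8583
Step 6: a_6 = 4.63*(1 - 1/7) = 3.9686, m(A_6) = 3.9686
Limit: m(A_n) -> m([0,4.63]) = 4.63


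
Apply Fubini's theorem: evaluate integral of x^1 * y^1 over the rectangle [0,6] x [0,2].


By Fubini's theorem, the double integral factors as a product of single integrals:
Step 1: integral_0^6 x^1 dx = [x^2/2] from 0 to 6
     = 6^2/2 = 18
Step 2: integral_0^2 y^1 dy = [y^2/2] from 0 to 2
     = 2^2/2 = 2
Step 3: Double integral = 18 * 2 = 36


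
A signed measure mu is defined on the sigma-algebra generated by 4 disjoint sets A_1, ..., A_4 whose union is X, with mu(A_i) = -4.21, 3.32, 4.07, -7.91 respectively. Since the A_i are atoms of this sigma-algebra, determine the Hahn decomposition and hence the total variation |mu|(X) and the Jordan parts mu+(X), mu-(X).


Step 1: Every measurable set is a union of atoms (the cells / points), so a Hahn decomposition is
  obtained by grouping atoms by sign: P = union of atoms with mu > 0, N = union of the remaining atoms.
  Atoms in P (indices): 2, 3;  atoms in N (indices): 1, 4
  Positive values: 3.32, 4.07
  Negative values: -4.21, -7.91
Step 2: mu+(X) = mu(P) = sum of positive atom values = 7.39
Step 3: mu-(X) = -mu(N) = sum of |negative atom values| = 12.12
Step 4: |mu|(X) = mu+(X) + mu-(X) = 7.39 + 12.12 = 19.51


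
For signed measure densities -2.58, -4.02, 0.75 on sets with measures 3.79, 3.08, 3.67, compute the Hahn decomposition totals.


Step 1: Compute signed measure on each set:
  Set 1: -2.58 * 3.79 = -9.7782
  Set 2: -4.02 * 3.08 = -12.3816
  Set 3: 0.75 * 3.67 = 2.7525
Step 2: Total signed measure = (-9.7782) + (-12.3816) + (2.7525)
     = -19.4073
Step 3: Positive part mu+(X) = sum of positive contributions = 2.7525
Step 4: Negative part mu-(X) = |sum of negative contributions| = 22.1598


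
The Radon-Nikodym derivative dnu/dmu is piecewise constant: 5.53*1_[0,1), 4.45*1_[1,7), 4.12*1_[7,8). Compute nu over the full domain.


Integrate each piece of the Radon-Nikodym derivative:
Step 1: integral_0^1 5.53 dx = 5.53*(1-0) = 5.53*1 = 5.53
Step 2: integral_1^7 4.45 dx = 4.45*(7-1) = 4.45*6 = 26.7
Step 3: integral_7^8 4.12 dx = 4.12*(8-7) = 4.12*1 = 4.12
Total: 5.53 + 26.7 + 4.12 = 36.35


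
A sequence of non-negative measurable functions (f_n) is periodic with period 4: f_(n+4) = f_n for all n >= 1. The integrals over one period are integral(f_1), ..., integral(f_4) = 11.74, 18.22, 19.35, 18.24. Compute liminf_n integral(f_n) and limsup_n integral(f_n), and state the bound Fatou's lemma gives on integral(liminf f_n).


The sequence (integral(f_n)) is periodic with period 4, repeating the values 11.74, 18.22, 19.35, 18.24 indefinitely.
Step 1: For a periodic sequence, every tail (a_m, a_(m+1), ...) contains all 4 period values infinitely often.
Step 2: Hence inf of every tail = min of the period values = min(11.74, 18.22, 19.35, 18.24) = 11.74.
        liminf_n integral(f_n) = sup over m of (inf of tail from m) = 11.74.
Step 3: Similarly sup of every tail = max of the period values = 19.35.
        limsup_n integral(f_n) = 19.35.
Step 4: Fatou's lemma: integral(liminf_n f_n) <= liminf_n integral(f_n) = 11.74.
        So the integral of the pointwise liminf is at most 11.74.


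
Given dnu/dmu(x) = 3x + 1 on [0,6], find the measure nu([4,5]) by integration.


nu(A) = integral_A (dnu/dmu) dmu = integral_4^5 (3x + 1) dx
Step 1: Antiderivative F(x) = (3/2)x^2 + 1x
Step 2: F(5) = (3/2)*5^2 + 1*5 = 37.5 + 5 = 42.5
Step 3: F(4) = (3/2)*4^2 + 1*4 = 24 + 4 = 28
Step 4: nu([4,5]) = F(5) - F(4) = 42.5 - 28 = 14.5


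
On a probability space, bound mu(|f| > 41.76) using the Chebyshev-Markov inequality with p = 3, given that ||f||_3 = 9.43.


Chebyshev/Markov inequality: mu(|f| > eps) <= (||f||_p / eps)^p
Step 1: ||f||_3 / eps = 9.43 / 41.76 = 0.225814
Step 2: Raise to power p = 3:
  (0.225814)^3 = 0.011515
Step 3: Therefore mu(|f| > 41.76) <= 0.011515


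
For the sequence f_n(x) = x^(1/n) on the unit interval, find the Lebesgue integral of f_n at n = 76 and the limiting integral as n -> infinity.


At n = 76: f_76(x) = x^(1/76).
Step 1: integral(x^(1/76), 0, 1) = [x^(1/76+1) / (1/76+1)] from 0 to 1
     = 1 / (1/76 + 1) = 1 / ((76+1)/76) = 76/(76+1)
     = 76/77 = 0.987013
Step 2: As n -> infinity, f_n(x) = x^(1/n) -> 1 for x in (0,1], and f_n is increasing in n.
By MCT, lim_n integral(f_n) = integral(lim_n f_n) = integral(1, 0, 1) = 1.
Step 3: Verify convergence: 76/77 = 0.987013 -> 1


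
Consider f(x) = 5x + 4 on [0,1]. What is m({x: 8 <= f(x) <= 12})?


f^(-1)([8, 12]) = {x : 8 <= 5x + 4 <= 12}
Solving: (8 - 4)/5 <= x <= (12 - 4)/5
= [0.8, 1.6]
Intersecting with [0,1]: [0.8, 1]
Measure = 1 - 0.8 = 0.2


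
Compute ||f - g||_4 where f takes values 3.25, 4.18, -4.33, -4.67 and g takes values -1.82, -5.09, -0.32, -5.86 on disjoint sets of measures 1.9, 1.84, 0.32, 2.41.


Step 1: Compute differences f_i - g_i:
  3.25 - -1.82 = 5.07
  4.18 - -5.09 = 9.27
  -4.33 - -0.32 = -4.01
  -4.67 - -5.86 = 1.19
Step 2: Compute |diff|^4 * measure for each set:
  |5.07|^4 * 1.9 = 660.741884 * 1.9 = 1255.40958
  |9.27|^4 * 1.84 = 7384.463302 * 1.84 = 13587.412476
  |-4.01|^4 * 0.32 = 258.569616 * 0.32 = 82.742277
  |1.19|^4 * 2.41 = 2.005339 * 2.41 = 4.832867
Step 3: Sum = 14930.397201
Step 4: ||f-g||_4 = (14930.397201)^(1/4) = 11.053959


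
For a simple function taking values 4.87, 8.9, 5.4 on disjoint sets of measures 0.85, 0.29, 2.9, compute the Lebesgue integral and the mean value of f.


Step 1: Integral = sum(value_i * measure_i)
= 4.87*0.85 + 8.9*0.29 + 5.4*2.9
= 4.1395 + 2.581 + 15.66
= 22.3805
Step 2: Total measure of domain = 0.85 + 0.29 + 2.9 = 4.04
Step 3: Average value = 22.3805 / 4.04 = 5.539728


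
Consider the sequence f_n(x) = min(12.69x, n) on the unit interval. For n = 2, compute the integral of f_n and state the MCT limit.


f(x) = 12.69x on [0,1]; f_n(x) = min(12.69x, n). At n = 2:
Step 1: f(x) reaches 2 at x = 2/12.69 = 0.157604
Step 2: integral(f_2) = integral(12.69x, 0, 0.157604) + integral(2, 0.157604, 1)
       = 12.69*0.157604^2/2 + 2*(1 - 0.157604)
       = 0.157604 + 1.684791
       = 1.842396
Step 3: As n -> infinity, f_n increases to f, so by MCT integral(f_n) -> integral(f) = 12.69/2 = 6.345.
Convergence: integral(f_2) = 1.842396 -> 6.345 as n -> infinity


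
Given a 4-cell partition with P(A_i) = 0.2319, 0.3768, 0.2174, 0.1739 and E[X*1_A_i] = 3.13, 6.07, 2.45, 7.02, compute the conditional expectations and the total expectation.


For each cell A_i: E[X|A_i] = E[X*1_A_i] / P(A_i)
Step 1: E[X|A_1] = 3.13 / 0.2319 = 13.497197
Step 2: E[X|A_2] = 6.07 / 0.3768 = 16.109342
Step 3: E[X|A_3] = 2.45 / 0.2174 = 11.269549
Step 4: E[X|A_4] = 7.02 / 0.1739 = 40.368028
Verification: E[X] = sum E[X*1_A_i] = 3.13 + 6.07 + 2.45 + 7.02 = 18.67


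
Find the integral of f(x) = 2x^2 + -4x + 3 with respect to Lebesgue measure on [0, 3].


The Lebesgue integral of a Riemann-integrable function agrees with the Riemann integral.
Antiderivative F(x) = (2/3)x^3 + (-4/2)x^2 + 3x
F(3) = (2/3)*3^3 + (-4/2)*3^2 + 3*3
     = (2/3)*27 + (-4/2)*9 + 3*3
     = 18 + -18 + 9
     = 9
F(0) = 0.0
Integral = F(3) - F(0) = 9 - 0.0 = 9


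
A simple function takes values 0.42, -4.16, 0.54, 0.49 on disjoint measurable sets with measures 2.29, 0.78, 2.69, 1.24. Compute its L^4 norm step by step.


Step 1: Compute |f_i|^4 for each value:
  |0.42|^4 = 0.031117
  |-4.16|^4 = 299.483791
  |0.54|^4 = 0.085031
  |0.49|^4 = 0.057648
Step 2: Multiply by measures and sum:
  0.031117 * 2.29 = 0.071258
  299.483791 * 0.78 = 233.597357
  0.085031 * 2.69 = 0.228732
  0.057648 * 1.24 = 0.071484
Sum = 0.071258 + 233.597357 + 0.228732 + 0.071484 = 233.968831
Step 3: Take the p-th root:
||f||_4 = (233.968831)^(1/4) = 3.911015


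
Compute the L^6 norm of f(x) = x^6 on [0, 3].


Step 1: ||f||_6 = (integral_0^3 |x^6|^6 dx)^(1/6)
     = (integral_0^3 x^36 dx)^(1/6)
Step 2: integral_0^3 x^36 dx = [x^37/(37)] from 0 to 3 = 3^37/37
     = 450283905890997363/37 = 1.216984e+16
Step 3: ||f||_6 = (1.216984e+16)^(1/6) = 479.601777


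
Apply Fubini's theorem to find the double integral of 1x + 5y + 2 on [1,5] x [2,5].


By Fubini, integrate in x first, then y.
Step 1: Fix y, integrate over x in [1,5]:
  integral(1x + 5y + 2, x=1..5)
  = 1*(5^2 - 1^2)/2 + (5y + 2)*(5 - 1)
  = 12 + (5y + 2)*4
  = 12 + 20y + 8
  = 20 + 20y
Step 2: Integrate over y in [2,5]:
  integral(20 + 20y, y=2..5)
  = 20*3 + 20*(5^2 - 2^2)/2
  = 60 + 210
  = 270


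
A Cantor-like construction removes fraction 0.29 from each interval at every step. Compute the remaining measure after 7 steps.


Step 1: At each step, fraction remaining = 1 - 0.29 = 0.71
Step 2: After 7 steps, measure = (0.71)^7
Result = 0.090951


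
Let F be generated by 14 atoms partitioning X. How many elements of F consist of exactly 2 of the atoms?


Each element of F is a union of some subset of the 14 atoms.
Elements that are unions of exactly 2 atoms correspond to 2-element subsets of the 14 atoms.
Count = C(14, 2) = 14! / (2! * 12!) = 91.


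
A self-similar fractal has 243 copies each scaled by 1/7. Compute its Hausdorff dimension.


For a self-similar set with N copies scaled by 1/r:
dim_H = log(N)/log(r) = log(243)/log(7)
= 5.493061/1.94591
= 2.822875


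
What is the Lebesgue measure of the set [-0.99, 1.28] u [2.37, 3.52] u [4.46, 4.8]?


For pairwise disjoint intervals, m(union) = sum of lengths.
= (1.28 - -0.99) + (3.52 - 2.37) + (4.8 - 4.46)
= 2.27 + 1.15 + 0.34
= 3.76


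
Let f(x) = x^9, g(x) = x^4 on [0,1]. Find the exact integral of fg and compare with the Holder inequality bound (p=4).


Step 1: Exact integral of f*g = integral(x^13, 0, 1) = 1/14
     = 0.071429
Step 2: Holder bound with p=4, q=1.333333:
  ||f||_p = (integral x^36 dx)^(1/4) = (1/37)^(1/4) = 0.405461
  ||g||_q = (integral x^5.333333 dx)^(1/1.333333) = (1/6.333333)^(1/1.333333) = 0.250482
Step 3: Holder bound = ||f||_p * ||g||_q = 0.405461 * 0.250482 = 0.101561
Verification: 0.071429 <= 0.101561 (Holder holds)


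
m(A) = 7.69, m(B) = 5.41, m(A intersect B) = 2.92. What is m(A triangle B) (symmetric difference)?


m(A Delta B) = m(A) + m(B) - 2*m(A n B)
= 7.69 + 5.41 - 2*2.92
= 7.69 + 5.41 - 5.84
= 7.26


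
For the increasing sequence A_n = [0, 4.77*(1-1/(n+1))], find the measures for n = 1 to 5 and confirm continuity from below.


By continuity of measure from below: if A_n increases to A, then m(A_n) -> m(A).
Here A = [0, 4.77], so m(A) = 4.77
Step 1: a_1 = 4.77*(1 - 1/2) = 2.385, m(A_1) = 2.385
Step 2: a_2 = 4.77*(1 - 1/3) = 3.18, m(A_2) = 3.18
Step 3: a_3 = 4.77*(1 - 1/4) = 3.5775, m(A_3) = 3.5775
Step 4: a_4 = 4.77*(1 - 1/5) = 3.816, m(A_4) = 3.816
Step 5: a_5 = 4.77*(1 - 1/6) = 3.975, m(A_5) = 3.975
Limit: m(A_n) -> m([0,4.77]) = 4.77


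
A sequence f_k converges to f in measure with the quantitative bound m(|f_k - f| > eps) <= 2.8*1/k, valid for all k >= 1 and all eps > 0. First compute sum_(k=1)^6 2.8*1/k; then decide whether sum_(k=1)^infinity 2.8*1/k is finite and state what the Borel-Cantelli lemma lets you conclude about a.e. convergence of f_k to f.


Step 1: List the terms 2.8*1/k for k = 1 to 6:
  k=1: 2.8
  k=2: 1.4
  k=3: 0.933333
  k=4: 0.7
  k=5: 0.56
  k=6: 0.466667
Step 2: Partial sum = 2.8 + 1.4 + 0.933333 + 0.7 + 0.56 + 0.466667
     = 6.86
Step 3: The full series sum_(k>=1) 2.8*1/k diverges (harmonic series, p = 1; a nonzero constant multiple of a divergent series diverges).
Step 4: The (first) Borel-Cantelli lemma requires a summable sequence of measures, so it does not apply here;
        from this bound alone no conclusion about a.e. convergence can be drawn (convergence in measure still
        gives an a.e.-convergent subsequence, but not a.e. convergence of the whole sequence).
Conclusion: series diverges; Borel-Cantelli is inconclusive about a.e. convergence of f_k.


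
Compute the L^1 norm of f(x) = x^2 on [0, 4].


Step 1: ||f||_1 = (integral_0^4 |x^2|^1 dx)^(1/1)
     = (integral_0^4 x^2 dx)^(1/1)
Step 2: integral_0^4 x^2 dx = [x^3/(3)] from 0 to 4 = 4^3/3
     = 64/3 = 21.333333
Step 3: ||f||_1 = (21.333333)^(1/1) = 21.333333


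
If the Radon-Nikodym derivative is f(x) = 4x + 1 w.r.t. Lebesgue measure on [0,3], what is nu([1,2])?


nu(A) = integral_A (dnu/dmu) dmu = integral_1^2 (4x + 1) dx
Step 1: Antiderivative F(x) = (4/2)x^2 + 1x
Step 2: F(2) = (4/2)*2^2 + 1*2 = 8 + 2 = 10
Step 3: F(1) = (4/2)*1^2 + 1*1 = 2 + 1 = 3
Step 4: nu([1,2]) = F(2) - F(1) = 10 - 3 = 7


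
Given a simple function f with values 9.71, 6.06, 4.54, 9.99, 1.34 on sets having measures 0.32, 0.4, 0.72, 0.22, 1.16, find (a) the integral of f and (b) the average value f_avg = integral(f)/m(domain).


Step 1: Integral = sum(value_i * measure_i)
= 9.71*0.32 + 6.06*0.4 + 4.54*0.72 + 9.99*0.22 + 1.34*1.16
= 3.1072 + 2.424 + 3.2688 + 2.1978 + 1.5544
= 12.5522
Step 2: Total measure of domain = 0.32 + 0.4 + 0.72 + 0.22 + 1.16 = 2.82
Step 3: Average value = 12.5522 / 2.82 = 4.451135


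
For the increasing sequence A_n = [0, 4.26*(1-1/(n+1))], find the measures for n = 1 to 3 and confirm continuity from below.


By continuity of measure from below: if A_n increases to A, then m(A_n) -> m(A).
Here A = [0, 4.26], so m(A) = 4.26
Step 1: a_1 = 4.26*(1 - 1/2) = 2.13, m(A_1) = 2.13
Step 2: a_2 = 4.26*(1 - 1/3) = 2.84, m(A_2) = 2.84
Step 3: a_3 = 4.26*(1 - 1/4) = 3.195, m(A_3) = 3.195
Limit: m(A_n) -> m([0,4.26]) = 4.26


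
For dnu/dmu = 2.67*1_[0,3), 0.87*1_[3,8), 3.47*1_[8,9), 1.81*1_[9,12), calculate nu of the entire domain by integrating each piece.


Integrate each piece of the Radon-Nikodym derivative:
Step 1: integral_0^3 2.67 dx = 2.67*(3-0) = 2.67*3 = 8.01
Step 2: integral_3^8 0.87 dx = 0.87*(8-3) = 0.87*5 = 4.35
Step 3: integral_8^9 3.47 dx = 3.47*(9-8) = 3.47*1 = 3.47
Step 4: integral_9^12 1.81 dx = 1.81*(12-9) = 1.81*3 = 5.43
Total: 8.01 + 4.35 + 3.47 + 5.43 = 21.26


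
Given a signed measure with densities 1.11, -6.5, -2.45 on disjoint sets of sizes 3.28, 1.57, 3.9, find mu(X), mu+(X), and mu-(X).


Step 1: Compute signed measure on each set:
  Set 1: 1.11 * 3.28 = 3.6408
  Set 2: -6.5 * 1.57 = -10.205
  Set 3: -2.45 * 3.9 = -9.555
Step 2: Total signed measure = (3.6408) + (-10.205) + (-9.555)
     = -16.1192
Step 3: Positive part mu+(X) = sum of positive contributions = 3.6408
Step 4: Negative part mu-(X) = |sum of negative contributions| = 19.76


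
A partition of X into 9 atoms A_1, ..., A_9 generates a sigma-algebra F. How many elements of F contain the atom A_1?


Each element of F is a union of some subset S of the 9 atoms.
The element contains A_1 iff A_1 is in S.
So we count subsets S of {A_1,...,A_9} with A_1 in S: choose freely among the other 8 atoms.
Count = 2^(9-1) = 2^8 = 256.


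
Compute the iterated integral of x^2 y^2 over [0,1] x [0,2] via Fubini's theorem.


By Fubini's theorem, the double integral factors as a product of single integrals:
Step 1: integral_0^1 x^2 dx = [x^3/3] from 0 to 1
     = 1^3/3 = 0.333333
Step 2: integral_0^2 y^2 dy = [y^3/3] from 0 to 2
     = 2^3/3 = 2.666667
Step 3: Double integral = 0.333333 * 2.666667 = 0.888889


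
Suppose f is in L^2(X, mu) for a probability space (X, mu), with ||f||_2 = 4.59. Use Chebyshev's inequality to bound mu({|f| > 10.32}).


Chebyshev/Markov inequality: mu(|f| > eps) <= (||f||_p / eps)^p
Step 1: ||f||_2 / eps = 4.59 / 10.32 = 0.444767
Step 2: Raise to power p = 2:
  (0.444767)^2 = 0.197818
Step 3: Therefore mu(|f| > 10.32) <= 0.197818


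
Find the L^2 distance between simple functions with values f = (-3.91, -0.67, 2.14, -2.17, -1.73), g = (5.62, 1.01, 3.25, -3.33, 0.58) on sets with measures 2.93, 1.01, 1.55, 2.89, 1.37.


Step 1: Compute differences f_i - g_i:
  -3.91 - 5.62 = -9.53
  -0.67 - 1.01 = -1.68
  2.14 - 3.25 = -1.11
  -2.17 - -3.33 = 1.16
  -1.73 - 0.58 = -2.31
Step 2: Compute |diff|^2 * measure for each set:
  |-9.53|^2 * 2.93 = 90.8209 * 2.93 = 266.105237
  |-1.68|^2 * 1.01 = 2.8224 * 1.01 = 2.850624
  |-1.11|^2 * 1.55 = 1.2321 * 1.55 = 1.909755
  |1.16|^2 * 2.89 = 1.3456 * 2.89 = 3.888784
  |-2.31|^2 * 1.37 = 5.3361 * 1.37 = 7.310457
Step 3: Sum = 282.064857
Step 4: ||f-g||_2 = (282.064857)^(1/2) = 16.794787
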